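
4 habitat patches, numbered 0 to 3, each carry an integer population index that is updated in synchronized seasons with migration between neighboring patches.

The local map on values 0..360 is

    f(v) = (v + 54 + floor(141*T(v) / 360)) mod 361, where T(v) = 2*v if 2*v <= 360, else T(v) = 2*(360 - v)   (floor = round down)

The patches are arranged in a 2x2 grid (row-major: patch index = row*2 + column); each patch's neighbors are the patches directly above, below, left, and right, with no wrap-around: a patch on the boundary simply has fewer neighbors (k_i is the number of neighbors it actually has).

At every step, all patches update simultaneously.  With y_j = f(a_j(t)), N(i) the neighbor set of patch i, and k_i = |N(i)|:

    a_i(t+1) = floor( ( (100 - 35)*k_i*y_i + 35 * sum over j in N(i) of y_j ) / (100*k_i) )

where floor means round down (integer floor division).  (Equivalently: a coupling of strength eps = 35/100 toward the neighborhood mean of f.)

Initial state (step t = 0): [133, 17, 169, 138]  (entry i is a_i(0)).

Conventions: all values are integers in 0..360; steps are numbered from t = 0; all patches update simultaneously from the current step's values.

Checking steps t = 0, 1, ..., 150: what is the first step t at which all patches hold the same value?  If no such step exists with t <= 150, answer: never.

Answer: 11
Key observation: Synchronization is absorbing here: once all patches are equal they stay equal, and step 11 is the first all-equal step.

Derivation:
t=0: [133, 17, 169, 138]  (not all equal)
t=1: [265, 158, 334, 271]  (not all equal)
t=2: [87, 229, 41, 88]  (not all equal)
t=3: [162, 88, 155, 162]  (not all equal)
t=4: [316, 256, 334, 316]  (not all equal)
t=5: [41, 34, 45, 41]  (not all equal)
t=6: [125, 118, 131, 125]  (not all equal)
t=7: [275, 268, 283, 275]  (not all equal)
t=8: [34, 33, 35, 34]  (not all equal)
t=9: [114, 112, 115, 114]  (not all equal)
t=10: [256, 254, 258, 256]  (not all equal)
t=11: [30, 30, 30, 30]  (all equal)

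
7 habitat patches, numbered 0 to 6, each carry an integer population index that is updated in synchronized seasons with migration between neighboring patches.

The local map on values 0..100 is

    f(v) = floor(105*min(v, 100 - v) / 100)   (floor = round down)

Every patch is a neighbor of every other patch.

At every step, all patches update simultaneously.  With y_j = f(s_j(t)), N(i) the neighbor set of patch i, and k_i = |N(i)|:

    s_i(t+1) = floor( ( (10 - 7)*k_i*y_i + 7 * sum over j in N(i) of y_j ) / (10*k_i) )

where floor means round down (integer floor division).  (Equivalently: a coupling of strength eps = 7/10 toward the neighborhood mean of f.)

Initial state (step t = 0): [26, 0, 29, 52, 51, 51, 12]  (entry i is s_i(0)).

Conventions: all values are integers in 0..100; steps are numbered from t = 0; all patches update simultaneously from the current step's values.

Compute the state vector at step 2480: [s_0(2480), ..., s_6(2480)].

Simulating step by step:
t=0: [26, 0, 29, 52, 51, 51, 12]
t=1: [30, 25, 31, 34, 35, 35, 27]
t=2: [31, 30, 32, 32, 32, 32, 31]
t=3: [32, 32, 32, 32, 32, 32, 32]
t=4: [33, 33, 33, 33, 33, 33, 33]
t=5: [34, 34, 34, 34, 34, 34, 34]
t=6: [35, 35, 35, 35, 35, 35, 35]
t=7: [36, 36, 36, 36, 36, 36, 36]
t=8: [37, 37, 37, 37, 37, 37, 37]
t=9: [38, 38, 38, 38, 38, 38, 38]
t=10: [39, 39, 39, 39, 39, 39, 39]
t=11: [40, 40, 40, 40, 40, 40, 40]
t=12: [42, 42, 42, 42, 42, 42, 42]
t=13: [44, 44, 44, 44, 44, 44, 44]
t=14: [46, 46, 46, 46, 46, 46, 46]
t=15: [48, 48, 48, 48, 48, 48, 48]
t=16: [50, 50, 50, 50, 50, 50, 50]
t=17: [52, 52, 52, 52, 52, 52, 52]
t=18: [50, 50, 50, 50, 50, 50, 50]

Answer: [50, 50, 50, 50, 50, 50, 50]
Key observation: The state at step 16, [50, 50, 50, 50, 50, 50, 50], reappears at step 18: the system is in a cycle of period 2 from step 16 on.  Therefore the state at step 2480 equals the state at step 16 + ((2480 - 16) mod 2) = 16, which is [50, 50, 50, 50, 50, 50, 50].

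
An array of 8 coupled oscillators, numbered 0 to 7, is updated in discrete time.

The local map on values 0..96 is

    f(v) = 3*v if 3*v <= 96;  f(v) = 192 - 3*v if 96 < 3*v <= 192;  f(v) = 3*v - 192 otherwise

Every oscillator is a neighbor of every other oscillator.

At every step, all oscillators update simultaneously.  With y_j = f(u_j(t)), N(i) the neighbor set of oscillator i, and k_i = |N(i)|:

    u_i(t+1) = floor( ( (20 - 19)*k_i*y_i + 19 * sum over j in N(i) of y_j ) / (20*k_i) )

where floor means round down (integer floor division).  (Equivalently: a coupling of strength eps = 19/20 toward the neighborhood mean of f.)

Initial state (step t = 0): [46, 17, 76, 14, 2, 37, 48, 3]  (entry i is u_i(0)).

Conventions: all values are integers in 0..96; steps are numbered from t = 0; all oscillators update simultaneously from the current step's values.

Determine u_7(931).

Answer: u_7(931) = 75
Key observation: The state at step 5, [25, 25, 26, 25, 26, 25, 25, 26], reappears at step 10: the system is in a cycle of period 5 from step 5 on.  Therefore the state at step 931 equals the state at step 5 + ((931 - 5) mod 5) = 6, which is [76, 76, 75, 76, 75, 76, 76, 75].

Derivation:
t=0: [46, 17, 76, 14, 2, 37, 48, 3]
t=1: [39, 40, 41, 40, 43, 37, 40, 43]
t=2: [70, 70, 71, 70, 71, 70, 70, 71]
t=3: [19, 19, 18, 19, 18, 19, 19, 18]
t=4: [55, 55, 56, 55, 56, 55, 55, 56]
t=5: [25, 25, 26, 25, 26, 25, 25, 26]
t=6: [76, 76, 75, 76, 75, 76, 76, 75]
t=7: [34, 34, 35, 34, 35, 34, 34, 35]
t=8: [88, 88, 89, 88, 89, 88, 88, 89]
t=9: [73, 73, 72, 73, 72, 73, 73, 72]
t=10: [25, 25, 26, 25, 26, 25, 25, 26]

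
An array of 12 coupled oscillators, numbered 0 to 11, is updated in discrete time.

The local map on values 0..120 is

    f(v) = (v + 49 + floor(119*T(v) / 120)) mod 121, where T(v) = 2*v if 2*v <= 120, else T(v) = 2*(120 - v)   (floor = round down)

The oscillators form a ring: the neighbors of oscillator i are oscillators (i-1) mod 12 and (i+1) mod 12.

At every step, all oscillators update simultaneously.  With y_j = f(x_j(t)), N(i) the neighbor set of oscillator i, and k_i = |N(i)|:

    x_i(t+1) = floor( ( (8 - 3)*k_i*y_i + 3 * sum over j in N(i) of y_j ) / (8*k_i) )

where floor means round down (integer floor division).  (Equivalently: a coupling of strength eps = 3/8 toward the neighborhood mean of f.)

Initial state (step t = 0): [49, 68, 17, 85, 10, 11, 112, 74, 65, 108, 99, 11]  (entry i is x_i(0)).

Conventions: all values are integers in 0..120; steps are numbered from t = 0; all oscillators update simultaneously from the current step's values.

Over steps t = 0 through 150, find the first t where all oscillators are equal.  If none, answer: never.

Answer: never
Key observation: The state at step 19 reappears at step 21 — the system is in a cycle of period 2 from step 19 on.  No step 0..21 is synchronized, and the cycle repeats forever, so no step up to 150 (or ever) has all oscillators equal.

Derivation:
t=0: [49, 68, 17, 85, 10, 11, 112, 74, 65, 108, 99, 11]  (not all equal)
t=1: [80, 94, 95, 84, 79, 75, 67, 87, 92, 68, 68, 77]  (not all equal)
t=2: [84, 75, 74, 81, 87, 92, 94, 82, 80, 94, 97, 91]  (not all equal)
t=3: [83, 90, 91, 86, 80, 75, 75, 83, 84, 75, 71, 76]  (not all equal)
t=4: [84, 78, 77, 81, 86, 91, 90, 85, 84, 91, 94, 90]  (not all equal)
t=5: [83, 88, 89, 85, 81, 77, 77, 81, 81, 76, 74, 77]  (not all equal)
t=6: [84, 79, 78, 82, 86, 89, 89, 86, 86, 90, 92, 89]  (not all equal)
t=7: [83, 87, 88, 85, 81, 78, 78, 80, 80, 77, 75, 78]  (not all equal)
t=8: [84, 80, 79, 82, 85, 88, 88, 87, 87, 89, 91, 88]  (not all equal)
t=9: [83, 86, 87, 85, 82, 79, 79, 79, 79, 78, 76, 79]  (not all equal)
t=10: [84, 81, 80, 82, 85, 87, 88, 88, 88, 89, 90, 87]  (not all equal)
t=11: [83, 85, 86, 84, 82, 80, 79, 79, 78, 78, 77, 80]  (not all equal)
t=12: [84, 82, 81, 83, 85, 86, 87, 88, 88, 89, 89, 87]  (not all equal)
t=13: [82, 84, 85, 84, 82, 81, 80, 79, 78, 78, 78, 80]  (not all equal)
t=14: [85, 83, 82, 83, 84, 86, 87, 88, 88, 89, 88, 87]  (not all equal)
t=15: [82, 83, 84, 84, 82, 81, 80, 79, 78, 78, 79, 80]  (not all equal)
t=16: [85, 84, 83, 83, 84, 86, 87, 88, 88, 88, 88, 86]  (not all equal)
t=17: [82, 83, 83, 83, 82, 81, 80, 79, 79, 79, 79, 80]  (not all equal)
t=18: [85, 84, 84, 84, 85, 86, 87, 87, 88, 88, 87, 86]  (not all equal)
t=19: [82, 82, 83, 82, 82, 81, 80, 79, 79, 79, 80, 81]  (not all equal)
t=20: [85, 84, 84, 84, 85, 86, 87, 87, 88, 87, 87, 86]  (not all equal)
t=21: [82, 82, 83, 82, 82, 81, 80, 79, 79, 79, 80, 81]  (not all equal)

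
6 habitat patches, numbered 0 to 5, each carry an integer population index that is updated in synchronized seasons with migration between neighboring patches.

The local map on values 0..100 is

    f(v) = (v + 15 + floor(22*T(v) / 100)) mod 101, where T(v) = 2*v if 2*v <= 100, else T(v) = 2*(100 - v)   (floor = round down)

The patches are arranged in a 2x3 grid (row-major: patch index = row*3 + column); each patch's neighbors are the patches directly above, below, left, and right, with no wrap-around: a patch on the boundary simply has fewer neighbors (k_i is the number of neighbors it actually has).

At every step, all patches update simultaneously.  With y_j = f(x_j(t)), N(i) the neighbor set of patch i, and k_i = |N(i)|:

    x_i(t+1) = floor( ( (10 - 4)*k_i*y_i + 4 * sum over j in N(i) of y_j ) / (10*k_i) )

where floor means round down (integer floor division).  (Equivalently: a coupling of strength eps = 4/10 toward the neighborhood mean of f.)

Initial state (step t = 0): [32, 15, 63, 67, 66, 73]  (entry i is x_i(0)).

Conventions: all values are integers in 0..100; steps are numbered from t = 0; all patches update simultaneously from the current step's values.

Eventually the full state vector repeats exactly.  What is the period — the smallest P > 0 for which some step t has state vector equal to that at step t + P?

Answer: 4
Key observation: The state at step 19, [85, 60, 47, 85, 60, 47], reappears at step 23 — and no state repeats earlier — so the cycle the system enters has period 4.

Derivation:
t=0: [32, 15, 63, 67, 66, 73]
t=1: [63, 54, 83, 88, 87, 97]
t=2: [75, 67, 22, 24, 18, 9]
t=3: [29, 69, 52, 37, 46, 33]
t=4: [66, 88, 84, 68, 78, 71]
t=5: [77, 17, 24, 77, 27, 60]
t=6: [8, 37, 55, 11, 49, 75]
t=7: [35, 67, 67, 40, 64, 34]
t=8: [72, 91, 89, 75, 87, 75]
t=9: [61, 19, 5, 21, 4, 2]
t=10: [73, 43, 25, 49, 25, 18]
t=11: [91, 72, 53, 81, 57, 44]
t=12: [25, 84, 88, 21, 78, 82]
t=13: [40, 10, 5, 37, 7, 3]
t=14: [62, 33, 22, 60, 30, 20]
t=15: [86, 63, 48, 85, 61, 46]
t=16: [23, 80, 85, 22, 79, 84]
t=17: [38, 8, 4, 37, 8, 4]
t=18: [60, 30, 21, 59, 30, 21]
t=19: [85, 60, 47, 85, 60, 47]
t=20: [22, 79, 84, 22, 79, 84]
t=21: [37, 8, 4, 37, 8, 4]
t=22: [59, 30, 21, 59, 30, 21]
t=23: [85, 60, 47, 85, 60, 47]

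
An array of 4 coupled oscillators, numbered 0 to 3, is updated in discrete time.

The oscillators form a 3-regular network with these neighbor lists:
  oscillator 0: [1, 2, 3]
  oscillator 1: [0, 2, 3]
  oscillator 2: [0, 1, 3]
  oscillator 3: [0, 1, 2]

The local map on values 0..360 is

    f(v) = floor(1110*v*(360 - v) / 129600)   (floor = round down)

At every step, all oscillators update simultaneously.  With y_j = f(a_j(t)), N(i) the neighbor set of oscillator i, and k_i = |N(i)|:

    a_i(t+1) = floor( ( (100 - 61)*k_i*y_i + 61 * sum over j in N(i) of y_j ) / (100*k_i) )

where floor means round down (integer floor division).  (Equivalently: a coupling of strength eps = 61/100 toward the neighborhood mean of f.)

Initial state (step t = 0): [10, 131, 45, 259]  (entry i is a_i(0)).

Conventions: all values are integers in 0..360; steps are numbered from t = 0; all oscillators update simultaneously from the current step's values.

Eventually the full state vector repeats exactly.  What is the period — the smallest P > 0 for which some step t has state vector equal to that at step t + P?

Answer: 2
Key observation: The state at step 4, [270, 270, 270, 270], reappears at step 6 — and no state repeats earlier — so the cycle the system enters has period 2.

Derivation:
t=0: [10, 131, 45, 259]
t=1: [133, 175, 150, 169]
t=2: [267, 271, 269, 271]
t=3: [208, 207, 208, 207]
t=4: [270, 270, 270, 270]
t=5: [208, 208, 208, 208]
t=6: [270, 270, 270, 270]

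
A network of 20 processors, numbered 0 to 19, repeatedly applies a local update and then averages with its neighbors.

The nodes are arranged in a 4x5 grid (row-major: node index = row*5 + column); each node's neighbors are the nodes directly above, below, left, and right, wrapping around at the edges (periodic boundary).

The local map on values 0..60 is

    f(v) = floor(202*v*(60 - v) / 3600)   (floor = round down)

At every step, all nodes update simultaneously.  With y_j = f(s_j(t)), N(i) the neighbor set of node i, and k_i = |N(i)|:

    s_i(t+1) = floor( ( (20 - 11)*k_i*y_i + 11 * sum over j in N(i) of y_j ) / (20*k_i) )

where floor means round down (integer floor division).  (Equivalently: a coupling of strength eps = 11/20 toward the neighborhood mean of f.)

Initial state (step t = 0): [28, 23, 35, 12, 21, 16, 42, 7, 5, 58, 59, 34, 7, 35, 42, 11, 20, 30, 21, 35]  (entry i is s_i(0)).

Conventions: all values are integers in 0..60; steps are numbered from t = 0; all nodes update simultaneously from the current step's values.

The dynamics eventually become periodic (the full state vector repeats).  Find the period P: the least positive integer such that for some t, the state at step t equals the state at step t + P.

Simulating step by step:
t=0: [28, 23, 35, 12, 21, 16, 42, 7, 5, 58, 59, 34, 7, 35, 42, 11, 20, 30, 21, 35]
t=1: [44, 46, 42, 35, 39, 31, 40, 26, 21, 22, 23, 37, 32, 38, 33, 33, 44, 44, 45, 44]
t=2: [42, 38, 42, 45, 44, 46, 44, 46, 46, 46, 47, 45, 47, 45, 46, 44, 41, 40, 40, 42]
t=3: [40, 43, 41, 38, 39, 36, 38, 36, 36, 36, 35, 37, 36, 37, 36, 39, 42, 42, 41, 40]
t=4: [44, 42, 43, 45, 45, 47, 46, 47, 47, 47, 47, 46, 46, 46, 47, 44, 42, 43, 43, 44]
t=5: [38, 40, 39, 37, 37, 34, 36, 35, 34, 34, 34, 36, 36, 36, 34, 38, 40, 40, 39, 38]
t=6: [46, 44, 45, 46, 47, 48, 47, 48, 48, 48, 48, 47, 47, 47, 48, 46, 44, 44, 45, 46]
t=7: [35, 37, 36, 35, 34, 32, 34, 33, 32, 32, 32, 34, 34, 33, 32, 35, 37, 37, 36, 35]
t=8: [48, 47, 48, 48, 49, 49, 48, 49, 49, 49, 49, 48, 48, 49, 49, 48, 47, 47, 48, 49]
t=9: [31, 33, 32, 31, 30, 30, 31, 30, 30, 30, 30, 32, 31, 30, 30, 31, 33, 33, 31, 30]
t=10: [49, 49, 49, 50, 50, 50, 49, 50, 50, 50, 50, 49, 49, 50, 50, 49, 49, 49, 49, 50]
t=11: [29, 30, 29, 28, 28, 28, 29, 28, 28, 28, 28, 29, 29, 28, 28, 29, 30, 30, 29, 28]
t=12: [50, 50, 50, 50, 50, 50, 50, 50, 50, 50, 50, 50, 50, 50, 50, 50, 50, 50, 50, 50]
t=13: [28, 28, 28, 28, 28, 28, 28, 28, 28, 28, 28, 28, 28, 28, 28, 28, 28, 28, 28, 28]
t=14: [50, 50, 50, 50, 50, 50, 50, 50, 50, 50, 50, 50, 50, 50, 50, 50, 50, 50, 50, 50]

Answer: 2
Key observation: The state at step 12, [50, 50, 50, 50, 50, 50, 50, 50, 50, 50, 50, 50, 50, 50, 50, 50, 50, 50, 50, 50], reappears at step 14 — and no state repeats earlier — so the cycle the system enters has period 2.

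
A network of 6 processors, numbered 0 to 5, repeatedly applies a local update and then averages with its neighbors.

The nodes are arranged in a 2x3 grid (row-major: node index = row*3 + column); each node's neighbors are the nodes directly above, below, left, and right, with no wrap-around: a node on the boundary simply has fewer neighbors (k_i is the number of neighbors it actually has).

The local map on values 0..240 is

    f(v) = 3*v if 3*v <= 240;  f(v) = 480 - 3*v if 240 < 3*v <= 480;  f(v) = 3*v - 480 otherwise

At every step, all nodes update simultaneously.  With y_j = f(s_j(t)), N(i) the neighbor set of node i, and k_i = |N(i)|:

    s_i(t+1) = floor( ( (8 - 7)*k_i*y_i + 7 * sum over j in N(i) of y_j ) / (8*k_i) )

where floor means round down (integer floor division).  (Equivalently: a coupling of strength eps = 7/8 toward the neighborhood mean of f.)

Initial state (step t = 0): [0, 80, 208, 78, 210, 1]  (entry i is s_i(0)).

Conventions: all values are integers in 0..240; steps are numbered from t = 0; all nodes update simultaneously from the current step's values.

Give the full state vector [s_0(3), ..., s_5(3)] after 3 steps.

Answer: [182, 99, 188, 76, 188, 130]

Derivation:
t=0: [0, 80, 208, 78, 210, 1]
t=1: [207, 115, 124, 94, 157, 129]
t=2: [163, 92, 113, 90, 125, 62]
t=3: [182, 99, 188, 76, 188, 130]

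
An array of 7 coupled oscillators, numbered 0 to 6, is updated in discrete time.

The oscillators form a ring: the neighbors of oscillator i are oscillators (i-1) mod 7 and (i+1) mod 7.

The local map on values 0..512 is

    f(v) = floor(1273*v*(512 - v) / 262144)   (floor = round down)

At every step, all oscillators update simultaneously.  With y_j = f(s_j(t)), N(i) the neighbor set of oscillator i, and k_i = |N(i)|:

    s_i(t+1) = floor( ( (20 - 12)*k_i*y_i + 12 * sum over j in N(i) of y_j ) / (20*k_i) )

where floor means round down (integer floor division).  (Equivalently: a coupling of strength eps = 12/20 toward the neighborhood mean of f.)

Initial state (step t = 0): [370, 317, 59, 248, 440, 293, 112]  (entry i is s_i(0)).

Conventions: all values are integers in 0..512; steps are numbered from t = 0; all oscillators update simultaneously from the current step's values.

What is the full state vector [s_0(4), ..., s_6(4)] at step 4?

Answer: [308, 308, 308, 308, 308, 308, 308]

Derivation:
t=0: [370, 317, 59, 248, 440, 293, 112]
t=1: [257, 235, 236, 211, 249, 235, 256]
t=2: [317, 316, 313, 313, 314, 317, 317]
t=3: [300, 300, 301, 301, 301, 300, 300]
t=4: [308, 308, 308, 308, 308, 308, 308]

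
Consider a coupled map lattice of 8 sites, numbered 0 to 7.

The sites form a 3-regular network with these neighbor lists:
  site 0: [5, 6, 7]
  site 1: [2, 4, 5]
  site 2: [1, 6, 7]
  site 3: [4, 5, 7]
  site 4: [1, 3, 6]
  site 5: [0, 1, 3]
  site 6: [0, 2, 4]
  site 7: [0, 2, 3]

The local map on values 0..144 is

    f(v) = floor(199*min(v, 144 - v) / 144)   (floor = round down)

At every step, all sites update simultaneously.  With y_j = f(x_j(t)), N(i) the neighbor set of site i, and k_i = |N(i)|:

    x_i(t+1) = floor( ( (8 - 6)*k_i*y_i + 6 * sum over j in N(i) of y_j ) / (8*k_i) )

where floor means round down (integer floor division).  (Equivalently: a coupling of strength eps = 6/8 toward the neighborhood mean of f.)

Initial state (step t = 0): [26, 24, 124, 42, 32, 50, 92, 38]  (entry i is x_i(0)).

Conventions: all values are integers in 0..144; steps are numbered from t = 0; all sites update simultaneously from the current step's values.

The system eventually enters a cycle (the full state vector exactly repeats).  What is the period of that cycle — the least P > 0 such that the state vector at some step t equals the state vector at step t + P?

Answer: 6
Key observation: The state at step 13, [98, 98, 98, 98, 98, 98, 98, 98], reappears at step 19 — and no state repeats earlier — so the cycle the system enters has period 6.

Derivation:
t=0: [26, 24, 124, 42, 32, 50, 92, 38]
t=1: [56, 43, 45, 55, 51, 48, 44, 43]
t=2: [65, 64, 60, 67, 66, 69, 67, 68]
t=3: [92, 89, 88, 92, 90, 91, 88, 89]
t=4: [74, 75, 76, 73, 74, 72, 74, 73]
t=5: [97, 95, 95, 97, 96, 97, 95, 96]
t=6: [65, 66, 66, 65, 66, 64, 66, 65]
t=7: [89, 90, 90, 89, 90, 89, 90, 89]
t=8: [75, 74, 74, 75, 74, 75, 74, 75]
t=9: [95, 95, 95, 95, 95, 95, 95, 95]
t=10: [67, 67, 67, 67, 67, 67, 67, 67]
t=11: [92, 92, 92, 92, 92, 92, 92, 92]
t=12: [71, 71, 71, 71, 71, 71, 71, 71]
t=13: [98, 98, 98, 98, 98, 98, 98, 98]
t=14: [63, 63, 63, 63, 63, 63, 63, 63]
t=15: [87, 87, 87, 87, 87, 87, 87, 87]
t=16: [78, 78, 78, 78, 78, 78, 78, 78]
t=17: [91, 91, 91, 91, 91, 91, 91, 91]
t=18: [73, 73, 73, 73, 73, 73, 73, 73]
t=19: [98, 98, 98, 98, 98, 98, 98, 98]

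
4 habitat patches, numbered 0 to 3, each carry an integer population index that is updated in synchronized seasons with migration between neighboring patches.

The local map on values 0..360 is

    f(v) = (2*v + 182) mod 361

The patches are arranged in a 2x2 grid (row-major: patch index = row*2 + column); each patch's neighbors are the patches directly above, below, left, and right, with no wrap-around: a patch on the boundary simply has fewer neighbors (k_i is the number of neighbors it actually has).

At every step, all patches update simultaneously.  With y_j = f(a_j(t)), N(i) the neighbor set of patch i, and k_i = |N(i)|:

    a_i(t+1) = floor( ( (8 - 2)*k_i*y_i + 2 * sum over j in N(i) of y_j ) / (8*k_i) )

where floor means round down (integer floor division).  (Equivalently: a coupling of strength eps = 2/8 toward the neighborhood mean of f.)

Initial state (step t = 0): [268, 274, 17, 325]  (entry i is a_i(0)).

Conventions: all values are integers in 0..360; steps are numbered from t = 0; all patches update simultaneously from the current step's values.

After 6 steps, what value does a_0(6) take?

Simulating step by step:
t=0: [268, 274, 17, 325]
t=1: [295, 64, 220, 110]
t=2: [108, 243, 207, 102]
t=3: [95, 238, 184, 86]
t=4: [69, 268, 187, 326]
t=5: [309, 321, 200, 153]
t=6: [98, 102, 191, 135]

Answer: a_0(6) = 98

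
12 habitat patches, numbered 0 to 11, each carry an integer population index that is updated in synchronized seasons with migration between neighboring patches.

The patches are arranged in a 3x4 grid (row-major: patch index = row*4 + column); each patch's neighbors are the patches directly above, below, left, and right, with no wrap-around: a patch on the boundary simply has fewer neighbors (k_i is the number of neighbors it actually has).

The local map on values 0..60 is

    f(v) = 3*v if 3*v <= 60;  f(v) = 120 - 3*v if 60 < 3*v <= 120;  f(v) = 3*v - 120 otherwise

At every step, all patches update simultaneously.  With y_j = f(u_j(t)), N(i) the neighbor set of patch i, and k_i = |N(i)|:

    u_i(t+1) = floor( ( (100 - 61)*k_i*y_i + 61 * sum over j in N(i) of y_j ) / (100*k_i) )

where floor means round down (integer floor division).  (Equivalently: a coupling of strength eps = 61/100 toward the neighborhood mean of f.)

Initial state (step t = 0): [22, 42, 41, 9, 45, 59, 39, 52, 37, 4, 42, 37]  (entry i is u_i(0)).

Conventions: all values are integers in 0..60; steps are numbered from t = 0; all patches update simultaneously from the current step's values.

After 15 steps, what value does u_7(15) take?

Simulating step by step:
t=0: [22, 42, 41, 9, 45, 59, 39, 52, 37, 4, 42, 37]
t=1: [27, 25, 8, 22, 30, 27, 16, 21, 11, 19, 7, 16]
t=2: [38, 38, 39, 45, 34, 42, 40, 52, 39, 41, 39, 42]
t=3: [9, 5, 5, 17, 10, 6, 7, 18, 7, 3, 3, 14]
t=4: [24, 18, 23, 40, 25, 18, 22, 44, 20, 13, 18, 35]
t=5: [48, 52, 41, 19, 50, 50, 47, 18, 49, 49, 43, 25]
t=6: [29, 25, 24, 39, 28, 29, 22, 46, 27, 23, 22, 36]
t=7: [37, 40, 39, 21, 35, 41, 44, 21, 41, 45, 44, 26]
t=8: [8, 3, 15, 40, 8, 7, 16, 44, 10, 9, 18, 37]
t=9: [19, 21, 29, 17, 24, 24, 38, 16, 27, 31, 38, 23]
t=10: [54, 50, 36, 44, 48, 39, 22, 40, 38, 29, 19, 36]
t=11: [32, 23, 24, 8, 19, 22, 32, 15, 19, 26, 42, 22]
t=12: [42, 45, 38, 37, 49, 47, 32, 38, 52, 40, 26, 36]
t=13: [15, 12, 12, 7, 23, 18, 20, 11, 22, 20, 23, 19]
t=14: [44, 41, 37, 29, 51, 52, 49, 40, 54, 55, 55, 47]
t=15: [15, 12, 16, 15, 31, 30, 24, 16, 40, 42, 36, 21]

Answer: u_7(15) = 16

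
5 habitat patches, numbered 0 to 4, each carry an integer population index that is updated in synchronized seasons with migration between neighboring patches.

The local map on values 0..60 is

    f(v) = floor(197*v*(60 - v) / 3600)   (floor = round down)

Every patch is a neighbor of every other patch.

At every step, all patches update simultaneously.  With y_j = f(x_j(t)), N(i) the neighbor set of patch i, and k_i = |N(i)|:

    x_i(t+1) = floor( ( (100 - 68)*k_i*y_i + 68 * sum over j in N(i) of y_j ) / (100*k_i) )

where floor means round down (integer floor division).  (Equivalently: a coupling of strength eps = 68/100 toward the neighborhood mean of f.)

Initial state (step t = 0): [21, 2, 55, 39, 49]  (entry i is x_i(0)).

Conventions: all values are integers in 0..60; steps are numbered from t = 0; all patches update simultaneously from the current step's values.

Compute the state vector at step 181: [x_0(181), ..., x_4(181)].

Answer: [29, 29, 29, 29, 29]
Key observation: The state at step 4, [49, 49, 49, 49, 49], reappears at step 6: the system is in a cycle of period 2 from step 4 on.  Therefore the state at step 181 equals the state at step 4 + ((181 - 4) mod 2) = 5, which is [29, 29, 29, 29, 29].

Derivation:
t=0: [21, 2, 55, 39, 49]
t=1: [30, 24, 25, 30, 27]
t=2: [48, 47, 47, 48, 48]
t=3: [31, 31, 31, 31, 31]
t=4: [49, 49, 49, 49, 49]
t=5: [29, 29, 29, 29, 29]
t=6: [49, 49, 49, 49, 49]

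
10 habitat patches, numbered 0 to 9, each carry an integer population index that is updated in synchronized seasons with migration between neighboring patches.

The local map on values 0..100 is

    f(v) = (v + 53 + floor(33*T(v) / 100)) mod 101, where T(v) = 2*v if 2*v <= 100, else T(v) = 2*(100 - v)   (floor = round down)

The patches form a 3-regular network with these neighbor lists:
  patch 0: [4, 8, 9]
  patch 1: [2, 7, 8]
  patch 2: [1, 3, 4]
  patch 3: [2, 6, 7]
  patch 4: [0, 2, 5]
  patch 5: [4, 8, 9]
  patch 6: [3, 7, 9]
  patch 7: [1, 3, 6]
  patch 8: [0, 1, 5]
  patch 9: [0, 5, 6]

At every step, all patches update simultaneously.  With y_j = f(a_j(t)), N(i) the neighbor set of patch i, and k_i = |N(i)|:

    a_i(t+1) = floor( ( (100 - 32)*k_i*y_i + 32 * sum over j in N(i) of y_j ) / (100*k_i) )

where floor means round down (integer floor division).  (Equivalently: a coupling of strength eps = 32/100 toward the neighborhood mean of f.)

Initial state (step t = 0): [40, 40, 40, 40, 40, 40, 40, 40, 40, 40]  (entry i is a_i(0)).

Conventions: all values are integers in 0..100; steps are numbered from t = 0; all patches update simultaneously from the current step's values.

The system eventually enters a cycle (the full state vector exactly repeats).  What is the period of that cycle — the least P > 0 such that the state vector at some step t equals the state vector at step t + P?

Simulating step by step:
t=0: [40, 40, 40, 40, 40, 40, 40, 40, 40, 40]
t=1: [18, 18, 18, 18, 18, 18, 18, 18, 18, 18]
t=2: [82, 82, 82, 82, 82, 82, 82, 82, 82, 82]
t=3: [45, 45, 45, 45, 45, 45, 45, 45, 45, 45]
t=4: [26, 26, 26, 26, 26, 26, 26, 26, 26, 26]
t=5: [96, 96, 96, 96, 96, 96, 96, 96, 96, 96]
t=6: [50, 50, 50, 50, 50, 50, 50, 50, 50, 50]
t=7: [35, 35, 35, 35, 35, 35, 35, 35, 35, 35]
t=8: [10, 10, 10, 10, 10, 10, 10, 10, 10, 10]
t=9: [69, 69, 69, 69, 69, 69, 69, 69, 69, 69]
t=10: [41, 41, 41, 41, 41, 41, 41, 41, 41, 41]
t=11: [20, 20, 20, 20, 20, 20, 20, 20, 20, 20]
t=12: [86, 86, 86, 86, 86, 86, 86, 86, 86, 86]
t=13: [47, 47, 47, 47, 47, 47, 47, 47, 47, 47]
t=14: [30, 30, 30, 30, 30, 30, 30, 30, 30, 30]
t=15: [1, 1, 1, 1, 1, 1, 1, 1, 1, 1]
t=16: [54, 54, 54, 54, 54, 54, 54, 54, 54, 54]
t=17: [36, 36, 36, 36, 36, 36, 36, 36, 36, 36]
t=18: [11, 11, 11, 11, 11, 11, 11, 11, 11, 11]
t=19: [71, 71, 71, 71, 71, 71, 71, 71, 71, 71]
t=20: [42, 42, 42, 42, 42, 42, 42, 42, 42, 42]
t=21: [21, 21, 21, 21, 21, 21, 21, 21, 21, 21]
t=22: [87, 87, 87, 87, 87, 87, 87, 87, 87, 87]
t=23: [47, 47, 47, 47, 47, 47, 47, 47, 47, 47]

Answer: 10
Key observation: The state at step 13, [47, 47, 47, 47, 47, 47, 47, 47, 47, 47], reappears at step 23 — and no state repeats earlier — so the cycle the system enters has period 10.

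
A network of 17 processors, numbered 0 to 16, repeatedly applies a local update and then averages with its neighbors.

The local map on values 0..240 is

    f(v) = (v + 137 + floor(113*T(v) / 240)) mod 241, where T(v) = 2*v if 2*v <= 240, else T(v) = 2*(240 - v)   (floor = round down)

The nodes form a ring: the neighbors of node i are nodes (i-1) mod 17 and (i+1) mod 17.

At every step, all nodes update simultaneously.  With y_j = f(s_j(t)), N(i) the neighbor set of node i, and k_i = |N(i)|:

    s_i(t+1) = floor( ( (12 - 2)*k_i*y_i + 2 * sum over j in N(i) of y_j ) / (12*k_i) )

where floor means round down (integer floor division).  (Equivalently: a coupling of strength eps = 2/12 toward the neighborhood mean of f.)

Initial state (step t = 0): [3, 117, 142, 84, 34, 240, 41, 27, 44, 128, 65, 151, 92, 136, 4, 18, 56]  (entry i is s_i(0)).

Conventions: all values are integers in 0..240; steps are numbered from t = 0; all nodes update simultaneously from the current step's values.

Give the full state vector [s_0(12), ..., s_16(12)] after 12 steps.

Simulating step by step:
t=0: [3, 117, 142, 84, 34, 240, 41, 27, 44, 128, 65, 151, 92, 136, 4, 18, 56]
t=1: [128, 125, 123, 76, 185, 148, 207, 194, 211, 127, 39, 116, 83, 125, 145, 154, 29]
t=2: [134, 129, 121, 57, 124, 130, 133, 133, 133, 136, 197, 123, 68, 123, 129, 135, 182]
t=3: [129, 129, 118, 26, 118, 129, 129, 129, 129, 129, 132, 120, 44, 120, 129, 129, 131]
t=4: [129, 128, 130, 176, 130, 128, 129, 129, 129, 129, 129, 136, 206, 136, 129, 129, 129]
t=5: [129, 129, 129, 131, 129, 129, 129, 129, 129, 129, 129, 129, 133, 129, 129, 129, 129]
t=6: [129, 129, 129, 129, 129, 129, 129, 129, 129, 129, 129, 129, 129, 129, 129, 129, 129]
t=7: [129, 129, 129, 129, 129, 129, 129, 129, 129, 129, 129, 129, 129, 129, 129, 129, 129]
t=8: [129, 129, 129, 129, 129, 129, 129, 129, 129, 129, 129, 129, 129, 129, 129, 129, 129]
t=9: [129, 129, 129, 129, 129, 129, 129, 129, 129, 129, 129, 129, 129, 129, 129, 129, 129]
t=10: [129, 129, 129, 129, 129, 129, 129, 129, 129, 129, 129, 129, 129, 129, 129, 129, 129]
t=11: [129, 129, 129, 129, 129, 129, 129, 129, 129, 129, 129, 129, 129, 129, 129, 129, 129]
t=12: [129, 129, 129, 129, 129, 129, 129, 129, 129, 129, 129, 129, 129, 129, 129, 129, 129]

Answer: [129, 129, 129, 129, 129, 129, 129, 129, 129, 129, 129, 129, 129, 129, 129, 129, 129]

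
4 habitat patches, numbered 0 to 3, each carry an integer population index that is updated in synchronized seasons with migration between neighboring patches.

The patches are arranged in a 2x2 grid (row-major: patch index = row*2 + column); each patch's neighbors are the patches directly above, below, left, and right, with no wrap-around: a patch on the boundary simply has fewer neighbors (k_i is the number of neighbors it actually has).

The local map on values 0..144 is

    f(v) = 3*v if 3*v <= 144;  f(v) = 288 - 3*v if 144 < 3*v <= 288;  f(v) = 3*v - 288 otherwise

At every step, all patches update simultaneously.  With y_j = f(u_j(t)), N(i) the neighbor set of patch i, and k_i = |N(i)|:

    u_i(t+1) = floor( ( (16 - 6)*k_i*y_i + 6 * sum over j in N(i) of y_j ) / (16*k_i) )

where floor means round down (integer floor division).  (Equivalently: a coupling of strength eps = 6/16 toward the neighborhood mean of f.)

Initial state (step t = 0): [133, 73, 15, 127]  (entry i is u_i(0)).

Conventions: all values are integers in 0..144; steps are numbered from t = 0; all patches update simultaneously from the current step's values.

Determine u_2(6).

Simulating step by step:
t=0: [133, 73, 15, 127]
t=1: [90, 81, 66, 79]
t=2: [36, 41, 69, 57]
t=3: [105, 119, 92, 111]
t=4: [32, 56, 21, 43]
t=5: [94, 117, 81, 114]
t=6: [24, 50, 39, 54]

Answer: u_2(6) = 39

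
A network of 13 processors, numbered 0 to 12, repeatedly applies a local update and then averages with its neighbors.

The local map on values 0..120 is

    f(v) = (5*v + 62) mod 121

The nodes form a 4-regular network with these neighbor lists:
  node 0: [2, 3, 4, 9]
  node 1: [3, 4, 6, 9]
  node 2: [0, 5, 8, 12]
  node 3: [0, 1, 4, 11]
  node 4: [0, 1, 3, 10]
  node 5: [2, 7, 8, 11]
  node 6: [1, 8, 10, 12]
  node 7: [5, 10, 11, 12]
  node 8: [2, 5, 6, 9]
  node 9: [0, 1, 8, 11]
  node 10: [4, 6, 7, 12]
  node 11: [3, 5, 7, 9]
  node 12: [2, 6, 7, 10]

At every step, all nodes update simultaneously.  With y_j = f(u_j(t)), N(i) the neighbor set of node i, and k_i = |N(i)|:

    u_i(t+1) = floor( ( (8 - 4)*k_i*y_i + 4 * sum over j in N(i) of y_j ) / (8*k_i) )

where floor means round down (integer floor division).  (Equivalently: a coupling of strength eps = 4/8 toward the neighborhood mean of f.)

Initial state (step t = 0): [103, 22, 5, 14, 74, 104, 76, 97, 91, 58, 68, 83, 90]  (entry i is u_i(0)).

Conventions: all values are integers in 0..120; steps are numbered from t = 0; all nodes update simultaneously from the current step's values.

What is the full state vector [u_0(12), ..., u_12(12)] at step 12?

Answer: [66, 30, 76, 28, 49, 65, 32, 53, 45, 42, 39, 29, 40]

Derivation:
t=0: [103, 22, 5, 14, 74, 104, 76, 97, 91, 58, 68, 83, 90]
t=1: [81, 59, 75, 46, 58, 86, 58, 66, 63, 91, 49, 92, 47]
t=2: [85, 95, 59, 70, 96, 23, 86, 35, 35, 50, 70, 34, 62]
t=3: [38, 49, 80, 52, 48, 85, 32, 86, 89, 70, 48, 91, 40]
t=4: [41, 68, 56, 61, 56, 21, 71, 18, 43, 40, 53, 34, 43]
t=5: [40, 41, 67, 36, 69, 57, 51, 50, 45, 36, 70, 68, 51]
t=6: [19, 27, 47, 16, 33, 76, 61, 68, 49, 16, 57, 41, 66]
t=7: [43, 57, 53, 40, 82, 62, 36, 49, 52, 35, 74, 32, 39]
t=8: [58, 83, 59, 53, 83, 45, 33, 56, 66, 98, 58, 76, 34]
t=9: [102, 103, 94, 94, 109, 62, 98, 93, 56, 75, 108, 76, 109]
t=10: [65, 70, 48, 56, 44, 38, 73, 47, 74, 82, 73, 61, 35]
t=11: [50, 63, 57, 64, 49, 28, 69, 51, 64, 72, 66, 36, 88]
t=12: [66, 30, 76, 28, 49, 65, 32, 53, 45, 42, 39, 29, 40]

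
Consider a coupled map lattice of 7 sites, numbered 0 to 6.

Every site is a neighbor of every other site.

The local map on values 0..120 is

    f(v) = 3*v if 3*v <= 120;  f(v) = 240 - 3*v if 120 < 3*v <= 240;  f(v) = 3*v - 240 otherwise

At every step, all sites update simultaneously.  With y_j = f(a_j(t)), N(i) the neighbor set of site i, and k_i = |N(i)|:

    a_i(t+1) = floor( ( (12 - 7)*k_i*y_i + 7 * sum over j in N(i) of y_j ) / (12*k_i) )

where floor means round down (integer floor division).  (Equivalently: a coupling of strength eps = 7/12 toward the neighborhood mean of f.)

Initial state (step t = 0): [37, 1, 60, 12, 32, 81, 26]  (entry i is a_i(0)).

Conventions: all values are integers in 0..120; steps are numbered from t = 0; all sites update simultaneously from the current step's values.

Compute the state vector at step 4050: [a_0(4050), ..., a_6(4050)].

Simulating step by step:
t=0: [37, 1, 60, 12, 32, 81, 26]
t=1: [73, 38, 56, 49, 68, 38, 62]
t=2: [55, 85, 72, 78, 60, 85, 66]
t=3: [47, 27, 30, 24, 42, 27, 36]
t=4: [94, 88, 91, 85, 99, 88, 97]
t=5: [37, 31, 34, 28, 42, 31, 40]
t=6: [105, 99, 102, 96, 106, 99, 108]
t=7: [69, 63, 66, 60, 70, 63, 72]
t=8: [38, 44, 41, 47, 37, 44, 35]
t=9: [110, 108, 111, 105, 109, 108, 107]
t=10: [86, 84, 87, 81, 85, 84, 83]
t=11: [14, 12, 15, 9, 13, 12, 11]
t=12: [38, 36, 39, 33, 37, 36, 35]
t=13: [110, 108, 111, 105, 109, 108, 107]

Answer: [86, 84, 87, 81, 85, 84, 83]
Key observation: The state at step 9, [110, 108, 111, 105, 109, 108, 107], reappears at step 13: the system is in a cycle of period 4 from step 9 on.  Therefore the state at step 4050 equals the state at step 9 + ((4050 - 9) mod 4) = 10, which is [86, 84, 87, 81, 85, 84, 83].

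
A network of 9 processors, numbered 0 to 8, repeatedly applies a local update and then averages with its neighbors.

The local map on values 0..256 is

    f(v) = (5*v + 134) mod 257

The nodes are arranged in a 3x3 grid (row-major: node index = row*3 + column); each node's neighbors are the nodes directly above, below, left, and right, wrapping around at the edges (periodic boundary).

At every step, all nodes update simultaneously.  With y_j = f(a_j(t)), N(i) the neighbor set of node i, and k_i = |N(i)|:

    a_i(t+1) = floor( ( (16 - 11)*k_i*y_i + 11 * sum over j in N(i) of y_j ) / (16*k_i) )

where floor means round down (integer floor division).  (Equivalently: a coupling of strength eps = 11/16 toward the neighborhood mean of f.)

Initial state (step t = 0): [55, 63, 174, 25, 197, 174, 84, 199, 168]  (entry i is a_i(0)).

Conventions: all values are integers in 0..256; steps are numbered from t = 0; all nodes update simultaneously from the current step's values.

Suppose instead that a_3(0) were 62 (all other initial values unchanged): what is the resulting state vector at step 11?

Answer: [147, 141, 131, 157, 152, 141, 105, 99, 81]
Key observation: This trace re-runs the system from the modified initial state.

Derivation:
t=0: [55, 63, 174, 62, 197, 174, 84, 199, 168]
t=1: [159, 159, 206, 147, 150, 195, 123, 121, 167]
t=2: [157, 158, 144, 131, 131, 118, 190, 191, 178]
t=3: [99, 101, 157, 79, 81, 129, 100, 101, 149]
t=4: [106, 110, 107, 50, 54, 53, 99, 104, 102]
t=5: [144, 154, 150, 134, 145, 140, 129, 140, 135]
t=6: [75, 101, 89, 51, 77, 66, 39, 65, 54]
t=7: [146, 129, 145, 133, 116, 124, 148, 123, 139]
t=8: [68, 108, 96, 118, 150, 139, 103, 136, 132]
t=9: [171, 131, 109, 155, 116, 94, 126, 87, 64]
t=10: [166, 115, 141, 173, 114, 148, 182, 131, 157]
t=11: [147, 141, 131, 157, 152, 141, 105, 99, 81]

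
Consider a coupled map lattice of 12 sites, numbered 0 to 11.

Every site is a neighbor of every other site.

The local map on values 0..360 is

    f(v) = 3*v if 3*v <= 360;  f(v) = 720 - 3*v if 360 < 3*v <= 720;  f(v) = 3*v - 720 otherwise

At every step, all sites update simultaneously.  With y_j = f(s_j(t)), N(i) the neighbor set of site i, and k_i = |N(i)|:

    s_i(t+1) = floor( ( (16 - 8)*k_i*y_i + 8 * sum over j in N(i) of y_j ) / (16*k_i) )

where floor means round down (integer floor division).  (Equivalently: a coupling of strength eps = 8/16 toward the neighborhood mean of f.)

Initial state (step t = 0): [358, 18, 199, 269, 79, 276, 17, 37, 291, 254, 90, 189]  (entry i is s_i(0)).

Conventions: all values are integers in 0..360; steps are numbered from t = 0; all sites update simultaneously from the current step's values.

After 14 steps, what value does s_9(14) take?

Answer: s_9(14) = 197

Derivation:
t=0: [358, 18, 199, 269, 79, 276, 17, 37, 291, 254, 90, 189]
t=1: [240, 103, 135, 118, 186, 128, 102, 129, 148, 98, 201, 148]
t=2: [139, 280, 283, 300, 213, 292, 279, 291, 265, 273, 193, 265]
t=3: [211, 128, 132, 155, 110, 144, 127, 143, 108, 119, 138, 108]
t=4: [201, 314, 309, 277, 311, 292, 315, 294, 309, 324, 300, 309]
t=5: [155, 203, 196, 153, 199, 173, 204, 176, 196, 217, 184, 196]
t=6: [201, 136, 145, 204, 141, 177, 134, 172, 145, 117, 162, 145]
t=7: [188, 277, 265, 184, 270, 221, 280, 228, 265, 295, 242, 265]
t=8: [122, 102, 85, 127, 92, 77, 106, 67, 85, 126, 54, 85]
t=9: [310, 288, 265, 303, 275, 254, 294, 241, 265, 305, 223, 265]
t=10: [155, 125, 94, 146, 108, 79, 133, 61, 94, 148, 83, 94]
t=11: [266, 307, 279, 279, 298, 258, 296, 234, 279, 276, 264, 279]
t=12: [96, 152, 114, 114, 140, 85, 137, 69, 114, 110, 93, 114]
t=13: [294, 283, 319, 319, 300, 279, 304, 257, 319, 313, 290, 319]
t=14: [171, 156, 205, 205, 179, 150, 184, 120, 205, 197, 165, 205]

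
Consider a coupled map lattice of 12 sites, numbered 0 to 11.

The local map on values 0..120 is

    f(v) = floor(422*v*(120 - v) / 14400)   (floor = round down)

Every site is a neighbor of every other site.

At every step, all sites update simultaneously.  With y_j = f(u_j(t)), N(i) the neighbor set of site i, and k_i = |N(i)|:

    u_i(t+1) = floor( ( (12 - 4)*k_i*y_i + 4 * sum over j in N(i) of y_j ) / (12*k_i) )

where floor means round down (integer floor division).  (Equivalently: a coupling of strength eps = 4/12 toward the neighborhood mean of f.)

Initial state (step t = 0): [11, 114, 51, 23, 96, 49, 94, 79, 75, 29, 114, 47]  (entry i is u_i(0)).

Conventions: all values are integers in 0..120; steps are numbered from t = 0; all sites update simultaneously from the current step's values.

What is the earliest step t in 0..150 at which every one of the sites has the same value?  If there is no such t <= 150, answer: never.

Answer: 10
Key observation: Synchronization is absorbing here: once all sites are equal they stay equal, and step 10 is the first all-equal step.

Derivation:
t=0: [11, 114, 51, 23, 96, 49, 94, 79, 75, 29, 114, 47]  (not all equal)
t=1: [48, 38, 91, 67, 68, 90, 70, 85, 88, 74, 38, 89]  (not all equal)
t=2: [97, 91, 82, 99, 98, 83, 98, 88, 85, 96, 91, 84]  (not all equal)
t=3: [68, 76, 85, 65, 67, 84, 67, 79, 82, 70, 76, 83]  (not all equal)
t=4: [100, 96, 90, 101, 101, 91, 101, 94, 93, 100, 96, 91]  (not all equal)
t=5: [61, 66, 74, 59, 59, 73, 59, 69, 70, 61, 66, 73]  (not all equal)
t=6: [104, 103, 100, 104, 104, 101, 104, 103, 102, 104, 103, 101]  (not all equal)
t=7: [49, 51, 55, 49, 49, 54, 49, 51, 52, 49, 51, 54]  (not all equal)
t=8: [101, 102, 103, 101, 101, 103, 101, 102, 102, 101, 102, 103]  (not all equal)
t=9: [55, 53, 52, 55, 55, 52, 55, 53, 53, 55, 53, 52]  (not all equal)
t=10: [103, 103, 103, 103, 103, 103, 103, 103, 103, 103, 103, 103]  (all equal)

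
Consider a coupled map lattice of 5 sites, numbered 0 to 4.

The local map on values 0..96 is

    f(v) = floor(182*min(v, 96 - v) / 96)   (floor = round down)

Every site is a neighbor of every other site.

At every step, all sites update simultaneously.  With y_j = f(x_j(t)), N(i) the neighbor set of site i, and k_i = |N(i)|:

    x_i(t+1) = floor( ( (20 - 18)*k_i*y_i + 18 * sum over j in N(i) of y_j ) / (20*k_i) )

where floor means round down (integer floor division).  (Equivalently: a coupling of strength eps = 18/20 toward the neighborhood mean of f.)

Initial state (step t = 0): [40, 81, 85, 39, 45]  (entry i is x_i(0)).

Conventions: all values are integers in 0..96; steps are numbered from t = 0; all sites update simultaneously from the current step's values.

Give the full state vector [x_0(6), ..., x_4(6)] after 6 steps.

Simulating step by step:
t=0: [40, 81, 85, 39, 45]
t=1: [53, 59, 60, 54, 52]
t=2: [75, 76, 77, 75, 75]
t=3: [37, 38, 38, 37, 37]
t=4: [70, 70, 70, 70, 70]
t=5: [49, 49, 49, 49, 49]
t=6: [89, 89, 89, 89, 89]

Answer: [89, 89, 89, 89, 89]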